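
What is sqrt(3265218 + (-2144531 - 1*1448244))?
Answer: I*sqrt(327557) ≈ 572.33*I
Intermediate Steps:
sqrt(3265218 + (-2144531 - 1*1448244)) = sqrt(3265218 + (-2144531 - 1448244)) = sqrt(3265218 - 3592775) = sqrt(-327557) = I*sqrt(327557)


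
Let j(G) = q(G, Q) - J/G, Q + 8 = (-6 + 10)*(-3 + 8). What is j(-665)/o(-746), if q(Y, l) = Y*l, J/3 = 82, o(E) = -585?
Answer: 589606/43225 ≈ 13.640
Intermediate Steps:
Q = 12 (Q = -8 + (-6 + 10)*(-3 + 8) = -8 + 4*5 = -8 + 20 = 12)
J = 246 (J = 3*82 = 246)
j(G) = -246/G + 12*G (j(G) = G*12 - 246/G = 12*G - 246/G = -246/G + 12*G)
j(-665)/o(-746) = (-246/(-665) + 12*(-665))/(-585) = (-246*(-1/665) - 7980)*(-1/585) = (246/665 - 7980)*(-1/585) = -5306454/665*(-1/585) = 589606/43225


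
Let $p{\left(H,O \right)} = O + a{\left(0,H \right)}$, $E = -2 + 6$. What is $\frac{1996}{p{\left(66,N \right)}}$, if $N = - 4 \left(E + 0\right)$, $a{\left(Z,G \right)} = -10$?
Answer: $- \frac{998}{13} \approx -76.769$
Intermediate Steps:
$E = 4$
$N = -16$ ($N = - 4 \left(4 + 0\right) = \left(-4\right) 4 = -16$)
$p{\left(H,O \right)} = -10 + O$ ($p{\left(H,O \right)} = O - 10 = -10 + O$)
$\frac{1996}{p{\left(66,N \right)}} = \frac{1996}{-10 - 16} = \frac{1996}{-26} = 1996 \left(- \frac{1}{26}\right) = - \frac{998}{13}$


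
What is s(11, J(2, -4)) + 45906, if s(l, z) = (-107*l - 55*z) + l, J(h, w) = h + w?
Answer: 44850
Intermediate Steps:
s(l, z) = -106*l - 55*z
s(11, J(2, -4)) + 45906 = (-106*11 - 55*(2 - 4)) + 45906 = (-1166 - 55*(-2)) + 45906 = (-1166 + 110) + 45906 = -1056 + 45906 = 44850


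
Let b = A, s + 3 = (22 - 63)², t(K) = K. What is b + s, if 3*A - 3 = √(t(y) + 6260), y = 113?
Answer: 1679 + √6373/3 ≈ 1705.6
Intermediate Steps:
s = 1678 (s = -3 + (22 - 63)² = -3 + (-41)² = -3 + 1681 = 1678)
A = 1 + √6373/3 (A = 1 + √(113 + 6260)/3 = 1 + √6373/3 ≈ 27.610)
b = 1 + √6373/3 ≈ 27.610
b + s = (1 + √6373/3) + 1678 = 1679 + √6373/3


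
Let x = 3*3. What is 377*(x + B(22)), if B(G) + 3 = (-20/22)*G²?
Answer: -163618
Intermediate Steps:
x = 9
B(G) = -3 - 10*G²/11 (B(G) = -3 + (-20/22)*G² = -3 + (-20*1/22)*G² = -3 - 10*G²/11)
377*(x + B(22)) = 377*(9 + (-3 - 10/11*22²)) = 377*(9 + (-3 - 10/11*484)) = 377*(9 + (-3 - 440)) = 377*(9 - 443) = 377*(-434) = -163618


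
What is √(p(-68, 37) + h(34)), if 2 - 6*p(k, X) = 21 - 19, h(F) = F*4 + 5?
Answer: √141 ≈ 11.874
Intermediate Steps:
h(F) = 5 + 4*F (h(F) = 4*F + 5 = 5 + 4*F)
p(k, X) = 0 (p(k, X) = ⅓ - (21 - 19)/6 = ⅓ - ⅙*2 = ⅓ - ⅓ = 0)
√(p(-68, 37) + h(34)) = √(0 + (5 + 4*34)) = √(0 + (5 + 136)) = √(0 + 141) = √141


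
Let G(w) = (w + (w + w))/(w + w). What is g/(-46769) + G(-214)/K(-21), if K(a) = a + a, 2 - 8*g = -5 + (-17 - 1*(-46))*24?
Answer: -88715/2619064 ≈ -0.033873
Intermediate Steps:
g = -689/8 (g = ¼ - (-5 + (-17 - 1*(-46))*24)/8 = ¼ - (-5 + (-17 + 46)*24)/8 = ¼ - (-5 + 29*24)/8 = ¼ - (-5 + 696)/8 = ¼ - ⅛*691 = ¼ - 691/8 = -689/8 ≈ -86.125)
G(w) = 3/2 (G(w) = (w + 2*w)/((2*w)) = (3*w)*(1/(2*w)) = 3/2)
K(a) = 2*a
g/(-46769) + G(-214)/K(-21) = -689/8/(-46769) + 3/(2*((2*(-21)))) = -689/8*(-1/46769) + (3/2)/(-42) = 689/374152 + (3/2)*(-1/42) = 689/374152 - 1/28 = -88715/2619064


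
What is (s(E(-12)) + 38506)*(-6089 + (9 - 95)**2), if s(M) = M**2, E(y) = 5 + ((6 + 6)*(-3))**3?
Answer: 2844495079249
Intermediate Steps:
E(y) = -46651 (E(y) = 5 + (12*(-3))**3 = 5 + (-36)**3 = 5 - 46656 = -46651)
(s(E(-12)) + 38506)*(-6089 + (9 - 95)**2) = ((-46651)**2 + 38506)*(-6089 + (9 - 95)**2) = (2176315801 + 38506)*(-6089 + (-86)**2) = 2176354307*(-6089 + 7396) = 2176354307*1307 = 2844495079249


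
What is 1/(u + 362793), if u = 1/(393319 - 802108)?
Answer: 408789/148305787676 ≈ 2.7564e-6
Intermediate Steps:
u = -1/408789 (u = 1/(-408789) = -1/408789 ≈ -2.4462e-6)
1/(u + 362793) = 1/(-1/408789 + 362793) = 1/(148305787676/408789) = 408789/148305787676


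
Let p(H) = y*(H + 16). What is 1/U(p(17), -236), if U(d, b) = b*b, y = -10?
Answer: 1/55696 ≈ 1.7955e-5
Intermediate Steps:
p(H) = -160 - 10*H (p(H) = -10*(H + 16) = -10*(16 + H) = -160 - 10*H)
U(d, b) = b**2
1/U(p(17), -236) = 1/((-236)**2) = 1/55696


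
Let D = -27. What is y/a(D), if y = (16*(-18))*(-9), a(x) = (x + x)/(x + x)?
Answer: 2592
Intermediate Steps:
a(x) = 1 (a(x) = (2*x)/((2*x)) = (2*x)*(1/(2*x)) = 1)
y = 2592 (y = -288*(-9) = 2592)
y/a(D) = 2592/1 = 2592*1 = 2592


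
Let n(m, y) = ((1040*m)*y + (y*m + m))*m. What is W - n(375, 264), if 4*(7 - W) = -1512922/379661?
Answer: -29345719022834535/759322 ≈ -3.8647e+10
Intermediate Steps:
W = 6071715/759322 (W = 7 - (-756461)/(2*379661) = 7 - 1/4*(-1512922/379661) = 7 + 756461/759322 = 6071715/759322 ≈ 7.9962)
n(m, y) = m*(m + 1041*m*y) (n(m, y) = (1040*m*y + (m*y + m))*m = (1040*m*y + (m + m*y))*m = (m + 1041*m*y)*m = m*(m + 1041*m*y))
W - n(375, 264) = 6071715/759322 - 375**2*(1 + 1041*264) = 6071715/759322 - 140625*(1 + 274824) = 6071715/759322 - 140625*274825 = 6071715/759322 - 1*38647265625 = 6071715/759322 - 38647265625 = -29345719022834535/759322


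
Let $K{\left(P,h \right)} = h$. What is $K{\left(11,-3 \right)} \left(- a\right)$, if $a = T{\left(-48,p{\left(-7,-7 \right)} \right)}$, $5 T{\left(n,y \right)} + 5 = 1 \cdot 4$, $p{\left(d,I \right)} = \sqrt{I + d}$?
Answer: $- \frac{3}{5} \approx -0.6$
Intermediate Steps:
$T{\left(n,y \right)} = - \frac{1}{5}$ ($T{\left(n,y \right)} = -1 + \frac{1 \cdot 4}{5} = -1 + \frac{1}{5} \cdot 4 = -1 + \frac{4}{5} = - \frac{1}{5}$)
$a = - \frac{1}{5} \approx -0.2$
$K{\left(11,-3 \right)} \left(- a\right) = - 3 \left(\left(-1\right) \left(- \frac{1}{5}\right)\right) = \left(-3\right) \frac{1}{5} = - \frac{3}{5}$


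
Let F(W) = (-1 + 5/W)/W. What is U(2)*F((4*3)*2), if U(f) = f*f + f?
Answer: -19/96 ≈ -0.19792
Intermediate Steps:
U(f) = f + f² (U(f) = f² + f = f + f²)
F(W) = (-1 + 5/W)/W
U(2)*F((4*3)*2) = (2*(1 + 2))*((5 - 4*3*2)/((4*3)*2)²) = (2*3)*((5 - 12*2)/(12*2)²) = 6*((5 - 1*24)/24²) = 6*((5 - 24)/576) = 6*((1/576)*(-19)) = 6*(-19/576) = -19/96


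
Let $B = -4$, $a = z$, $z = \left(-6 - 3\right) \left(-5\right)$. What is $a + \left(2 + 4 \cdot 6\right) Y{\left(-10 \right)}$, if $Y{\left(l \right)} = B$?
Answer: $-59$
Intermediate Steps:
$z = 45$ ($z = \left(-9\right) \left(-5\right) = 45$)
$a = 45$
$Y{\left(l \right)} = -4$
$a + \left(2 + 4 \cdot 6\right) Y{\left(-10 \right)} = 45 + \left(2 + 4 \cdot 6\right) \left(-4\right) = 45 + \left(2 + 24\right) \left(-4\right) = 45 + 26 \left(-4\right) = 45 - 104 = -59$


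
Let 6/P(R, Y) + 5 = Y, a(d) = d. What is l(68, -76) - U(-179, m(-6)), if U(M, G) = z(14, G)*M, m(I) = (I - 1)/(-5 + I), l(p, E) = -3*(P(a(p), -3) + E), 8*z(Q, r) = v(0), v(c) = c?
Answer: 921/4 ≈ 230.25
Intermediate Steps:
P(R, Y) = 6/(-5 + Y)
z(Q, r) = 0 (z(Q, r) = (⅛)*0 = 0)
l(p, E) = 9/4 - 3*E (l(p, E) = -3*(6/(-5 - 3) + E) = -3*(6/(-8) + E) = -3*(6*(-⅛) + E) = -3*(-¾ + E) = 9/4 - 3*E)
m(I) = (-1 + I)/(-5 + I)
U(M, G) = 0 (U(M, G) = 0*M = 0)
l(68, -76) - U(-179, m(-6)) = (9/4 - 3*(-76)) - 1*0 = (9/4 + 228) + 0 = 921/4 + 0 = 921/4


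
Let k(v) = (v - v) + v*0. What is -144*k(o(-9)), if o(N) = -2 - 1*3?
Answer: 0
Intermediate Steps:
o(N) = -5 (o(N) = -2 - 3 = -5)
k(v) = 0 (k(v) = 0 + 0 = 0)
-144*k(o(-9)) = -144*0 = 0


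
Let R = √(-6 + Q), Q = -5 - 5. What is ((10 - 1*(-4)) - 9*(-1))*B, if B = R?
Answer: 92*I ≈ 92.0*I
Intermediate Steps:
Q = -10
R = 4*I (R = √(-6 - 10) = √(-16) = 4*I ≈ 4.0*I)
B = 4*I ≈ 4.0*I
((10 - 1*(-4)) - 9*(-1))*B = ((10 - 1*(-4)) - 9*(-1))*(4*I) = ((10 + 4) + 9)*(4*I) = (14 + 9)*(4*I) = 23*(4*I) = 92*I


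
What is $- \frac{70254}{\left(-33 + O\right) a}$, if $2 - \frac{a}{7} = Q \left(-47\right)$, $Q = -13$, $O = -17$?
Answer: $- \frac{11709}{35525} \approx -0.3296$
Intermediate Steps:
$a = -4263$ ($a = 14 - 7 \left(\left(-13\right) \left(-47\right)\right) = 14 - 4277 = -4263$)
$- \frac{70254}{\left(-33 + O\right) a} = - \frac{70254}{\left(-33 - 17\right) \left(-4263\right)} = - \frac{70254}{\left(-50\right) \left(-4263\right)} = - \frac{70254}{213150} = \left(-70254\right) \frac{1}{213150} = - \frac{11709}{35525}$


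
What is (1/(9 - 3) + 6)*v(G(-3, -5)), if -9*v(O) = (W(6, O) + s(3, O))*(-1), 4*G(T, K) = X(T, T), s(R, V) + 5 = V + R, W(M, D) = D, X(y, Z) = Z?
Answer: -259/108 ≈ -2.3981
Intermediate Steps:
s(R, V) = -5 + R + V (s(R, V) = -5 + (V + R) = -5 + (R + V) = -5 + R + V)
G(T, K) = T/4
v(O) = -2/9 + 2*O/9 (v(O) = -(O + (-5 + 3 + O))*(-1)/9 = -(O + (-2 + O))*(-1)/9 = -(-2 + 2*O)*(-1)/9 = -(2 - 2*O)/9 = -2/9 + 2*O/9)
(1/(9 - 3) + 6)*v(G(-3, -5)) = (1/(9 - 3) + 6)*(-2/9 + 2*((1/4)*(-3))/9) = (1/6 + 6)*(-2/9 + (2/9)*(-3/4)) = (1/6 + 6)*(-2/9 - 1/6) = (37/6)*(-7/18) = -259/108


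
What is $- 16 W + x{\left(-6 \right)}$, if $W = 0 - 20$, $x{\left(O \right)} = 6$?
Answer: $326$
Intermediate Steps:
$W = -20$ ($W = 0 - 20 = -20$)
$- 16 W + x{\left(-6 \right)} = \left(-16\right) \left(-20\right) + 6 = 320 + 6 = 326$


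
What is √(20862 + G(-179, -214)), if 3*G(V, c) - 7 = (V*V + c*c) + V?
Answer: √420753/3 ≈ 216.22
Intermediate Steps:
G(V, c) = 7/3 + V/3 + V²/3 + c²/3 (G(V, c) = 7/3 + ((V*V + c*c) + V)/3 = 7/3 + ((V² + c²) + V)/3 = 7/3 + (V + V² + c²)/3 = 7/3 + (V/3 + V²/3 + c²/3) = 7/3 + V/3 + V²/3 + c²/3)
√(20862 + G(-179, -214)) = √(20862 + (7/3 + (⅓)*(-179) + (⅓)*(-179)² + (⅓)*(-214)²)) = √(20862 + (7/3 - 179/3 + (⅓)*32041 + (⅓)*45796)) = √(20862 + (7/3 - 179/3 + 32041/3 + 45796/3)) = √(20862 + 77665/3) = √(140251/3) = √420753/3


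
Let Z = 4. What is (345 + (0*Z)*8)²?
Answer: 119025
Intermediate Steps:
(345 + (0*Z)*8)² = (345 + (0*4)*8)² = (345 + 0*8)² = (345 + 0)² = 345² = 119025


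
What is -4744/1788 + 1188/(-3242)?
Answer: -2188024/724587 ≈ -3.0197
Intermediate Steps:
-4744/1788 + 1188/(-3242) = -4744*1/1788 + 1188*(-1/3242) = -1186/447 - 594/1621 = -2188024/724587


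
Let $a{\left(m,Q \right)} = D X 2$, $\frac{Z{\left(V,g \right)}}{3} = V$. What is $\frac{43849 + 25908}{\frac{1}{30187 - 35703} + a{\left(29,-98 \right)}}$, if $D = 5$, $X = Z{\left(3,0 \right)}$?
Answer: $\frac{384779612}{496439} \approx 775.08$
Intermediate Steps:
$Z{\left(V,g \right)} = 3 V$
$X = 9$ ($X = 3 \cdot 3 = 9$)
$a{\left(m,Q \right)} = 90$ ($a{\left(m,Q \right)} = 5 \cdot 9 \cdot 2 = 45 \cdot 2 = 90$)
$\frac{43849 + 25908}{\frac{1}{30187 - 35703} + a{\left(29,-98 \right)}} = \frac{43849 + 25908}{\frac{1}{30187 - 35703} + 90} = \frac{69757}{\frac{1}{-5516} + 90} = \frac{69757}{- \frac{1}{5516} + 90} = \frac{69757}{\frac{496439}{5516}} = 69757 \cdot \frac{5516}{496439} = \frac{384779612}{496439}$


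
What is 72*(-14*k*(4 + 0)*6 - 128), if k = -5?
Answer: 111744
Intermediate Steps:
72*(-14*k*(4 + 0)*6 - 128) = 72*(-(-70)*(4 + 0)*6 - 128) = 72*(-(-70)*4*6 - 128) = 72*(-(-70)*24 - 128) = 72*(-14*(-120) - 128) = 72*(1680 - 128) = 72*1552 = 111744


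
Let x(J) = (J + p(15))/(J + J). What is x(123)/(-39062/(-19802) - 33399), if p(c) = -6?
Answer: -386139/27114445376 ≈ -1.4241e-5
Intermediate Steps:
x(J) = (-6 + J)/(2*J) (x(J) = (J - 6)/(J + J) = (-6 + J)/((2*J)) = (-6 + J)*(1/(2*J)) = (-6 + J)/(2*J))
x(123)/(-39062/(-19802) - 33399) = ((½)*(-6 + 123)/123)/(-39062/(-19802) - 33399) = ((½)*(1/123)*117)/(-39062*(-1/19802) - 33399) = 39/(82*(19531/9901 - 33399)) = 39/(82*(-330663968/9901)) = (39/82)*(-9901/330663968) = -386139/27114445376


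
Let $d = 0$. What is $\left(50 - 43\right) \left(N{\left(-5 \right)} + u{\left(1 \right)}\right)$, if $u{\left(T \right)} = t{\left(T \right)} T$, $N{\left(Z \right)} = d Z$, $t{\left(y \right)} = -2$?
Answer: $-14$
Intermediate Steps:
$N{\left(Z \right)} = 0$ ($N{\left(Z \right)} = 0 Z = 0$)
$u{\left(T \right)} = - 2 T$
$\left(50 - 43\right) \left(N{\left(-5 \right)} + u{\left(1 \right)}\right) = \left(50 - 43\right) \left(0 - 2\right) = 7 \left(0 - 2\right) = 7 \left(-2\right) = -14$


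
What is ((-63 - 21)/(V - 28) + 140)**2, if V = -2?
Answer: 509796/25 ≈ 20392.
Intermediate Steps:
((-63 - 21)/(V - 28) + 140)**2 = ((-63 - 21)/(-2 - 28) + 140)**2 = (-84/(-30) + 140)**2 = (-84*(-1/30) + 140)**2 = (14/5 + 140)**2 = (714/5)**2 = 509796/25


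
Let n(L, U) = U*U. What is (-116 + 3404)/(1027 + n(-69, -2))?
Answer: 3288/1031 ≈ 3.1891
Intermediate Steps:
n(L, U) = U²
(-116 + 3404)/(1027 + n(-69, -2)) = (-116 + 3404)/(1027 + (-2)²) = 3288/(1027 + 4) = 3288/1031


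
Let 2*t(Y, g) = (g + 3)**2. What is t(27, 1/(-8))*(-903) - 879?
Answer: -590199/128 ≈ -4610.9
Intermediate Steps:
t(Y, g) = (3 + g)**2/2 (t(Y, g) = (g + 3)**2/2 = (3 + g)**2/2)
t(27, 1/(-8))*(-903) - 879 = ((3 + 1/(-8))**2/2)*(-903) - 879 = ((3 - 1/8)**2/2)*(-903) - 879 = ((23/8)**2/2)*(-903) - 879 = ((1/2)*(529/64))*(-903) - 879 = (529/128)*(-903) - 879 = -477687/128 - 879 = -590199/128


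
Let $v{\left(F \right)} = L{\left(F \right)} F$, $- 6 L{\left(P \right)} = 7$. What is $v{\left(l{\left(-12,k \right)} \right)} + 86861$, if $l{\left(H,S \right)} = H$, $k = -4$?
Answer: $86875$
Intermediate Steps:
$L{\left(P \right)} = - \frac{7}{6}$ ($L{\left(P \right)} = \left(- \frac{1}{6}\right) 7 = - \frac{7}{6}$)
$v{\left(F \right)} = - \frac{7 F}{6}$
$v{\left(l{\left(-12,k \right)} \right)} + 86861 = \left(- \frac{7}{6}\right) \left(-12\right) + 86861 = 14 + 86861 = 86875$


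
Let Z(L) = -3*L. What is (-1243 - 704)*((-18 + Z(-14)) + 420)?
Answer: -864468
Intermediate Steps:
(-1243 - 704)*((-18 + Z(-14)) + 420) = (-1243 - 704)*((-18 - 3*(-14)) + 420) = -1947*((-18 + 42) + 420) = -1947*(24 + 420) = -1947*444 = -864468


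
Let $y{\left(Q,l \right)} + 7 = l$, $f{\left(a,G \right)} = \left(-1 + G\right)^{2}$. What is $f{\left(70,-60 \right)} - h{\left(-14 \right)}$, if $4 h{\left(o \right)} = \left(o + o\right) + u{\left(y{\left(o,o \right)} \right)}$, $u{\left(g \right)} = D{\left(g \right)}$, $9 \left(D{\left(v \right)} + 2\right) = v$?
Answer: $\frac{44749}{12} \approx 3729.1$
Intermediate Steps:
$D{\left(v \right)} = -2 + \frac{v}{9}$
$y{\left(Q,l \right)} = -7 + l$
$u{\left(g \right)} = -2 + \frac{g}{9}$
$h{\left(o \right)} = - \frac{25}{36} + \frac{19 o}{36}$ ($h{\left(o \right)} = \frac{\left(o + o\right) + \left(-2 + \frac{-7 + o}{9}\right)}{4} = \frac{2 o + \left(-2 + \left(- \frac{7}{9} + \frac{o}{9}\right)\right)}{4} = \frac{2 o + \left(- \frac{25}{9} + \frac{o}{9}\right)}{4} = \frac{- \frac{25}{9} + \frac{19 o}{9}}{4} = - \frac{25}{36} + \frac{19 o}{36}$)
$f{\left(70,-60 \right)} - h{\left(-14 \right)} = \left(-1 - 60\right)^{2} - \left(- \frac{25}{36} + \frac{19}{36} \left(-14\right)\right) = \left(-61\right)^{2} - \left(- \frac{25}{36} - \frac{133}{18}\right) = 3721 - - \frac{97}{12} = 3721 + \frac{97}{12} = \frac{44749}{12}$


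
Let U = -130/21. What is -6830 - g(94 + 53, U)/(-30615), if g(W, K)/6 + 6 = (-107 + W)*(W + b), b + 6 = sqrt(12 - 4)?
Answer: -69688882/10205 + 32*sqrt(2)/2041 ≈ -6828.9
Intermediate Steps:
b = -6 + 2*sqrt(2) (b = -6 + sqrt(12 - 4) = -6 + sqrt(8) = -6 + 2*sqrt(2) ≈ -3.1716)
U = -130/21 (U = -130*1/21 = -130/21 ≈ -6.1905)
g(W, K) = -36 + 6*(-107 + W)*(-6 + W + 2*sqrt(2)) (g(W, K) = -36 + 6*((-107 + W)*(W + (-6 + 2*sqrt(2)))) = -36 + 6*((-107 + W)*(-6 + W + 2*sqrt(2))) = -36 + 6*(-107 + W)*(-6 + W + 2*sqrt(2)))
-6830 - g(94 + 53, U)/(-30615) = -6830 - (3816 - 1284*sqrt(2) - 678*(94 + 53) + 6*(94 + 53)**2 + 12*(94 + 53)*sqrt(2))/(-30615) = -6830 - (3816 - 1284*sqrt(2) - 678*147 + 6*147**2 + 12*147*sqrt(2))*(-1)/30615 = -6830 - (3816 - 1284*sqrt(2) - 99666 + 6*21609 + 1764*sqrt(2))*(-1)/30615 = -6830 - (3816 - 1284*sqrt(2) - 99666 + 129654 + 1764*sqrt(2))*(-1)/30615 = -6830 - (33804 + 480*sqrt(2))*(-1)/30615 = -6830 - (-11268/10205 - 32*sqrt(2)/2041) = -6830 + (11268/10205 + 32*sqrt(2)/2041) = -69688882/10205 + 32*sqrt(2)/2041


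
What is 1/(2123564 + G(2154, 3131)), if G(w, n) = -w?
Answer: 1/2121410 ≈ 4.7138e-7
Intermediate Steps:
1/(2123564 + G(2154, 3131)) = 1/(2123564 - 1*2154) = 1/(2123564 - 2154) = 1/2121410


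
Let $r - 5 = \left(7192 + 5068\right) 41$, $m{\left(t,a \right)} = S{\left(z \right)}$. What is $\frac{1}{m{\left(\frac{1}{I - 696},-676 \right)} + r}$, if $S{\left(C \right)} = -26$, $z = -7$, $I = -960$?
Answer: $\frac{1}{502639} \approx 1.9895 \cdot 10^{-6}$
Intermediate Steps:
$m{\left(t,a \right)} = -26$
$r = 502665$ ($r = 5 + \left(7192 + 5068\right) 41 = 5 + 12260 \cdot 41 = 5 + 502660 = 502665$)
$\frac{1}{m{\left(\frac{1}{I - 696},-676 \right)} + r} = \frac{1}{-26 + 502665} = \frac{1}{502639}$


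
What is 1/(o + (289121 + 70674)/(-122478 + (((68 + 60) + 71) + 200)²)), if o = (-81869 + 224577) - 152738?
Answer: -36723/367971895 ≈ -9.9798e-5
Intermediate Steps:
o = -10030 (o = 142708 - 152738 = -10030)
1/(o + (289121 + 70674)/(-122478 + (((68 + 60) + 71) + 200)²)) = 1/(-10030 + (289121 + 70674)/(-122478 + (((68 + 60) + 71) + 200)²)) = 1/(-10030 + 359795/(-122478 + ((128 + 71) + 200)²)) = 1/(-10030 + 359795/(-122478 + (199 + 200)²)) = 1/(-10030 + 359795/(-122478 + 399²)) = 1/(-10030 + 359795/(-122478 + 159201)) = 1/(-10030 + 359795/36723) = 1/(-367971895/36723) = -36723/367971895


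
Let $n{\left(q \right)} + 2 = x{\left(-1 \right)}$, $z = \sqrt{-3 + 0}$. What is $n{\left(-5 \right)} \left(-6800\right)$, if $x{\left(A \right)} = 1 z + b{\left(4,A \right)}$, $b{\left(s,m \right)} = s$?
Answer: $-13600 - 6800 i \sqrt{3} \approx -13600.0 - 11778.0 i$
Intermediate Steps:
$z = i \sqrt{3}$ ($z = \sqrt{-3} = i \sqrt{3} \approx 1.732 i$)
$x{\left(A \right)} = 4 + i \sqrt{3}$ ($x{\left(A \right)} = 1 i \sqrt{3} + 4 = i \sqrt{3} + 4 = 4 + i \sqrt{3}$)
$n{\left(q \right)} = 2 + i \sqrt{3}$ ($n{\left(q \right)} = -2 + \left(4 + i \sqrt{3}\right) = 2 + i \sqrt{3}$)
$n{\left(-5 \right)} \left(-6800\right) = \left(2 + i \sqrt{3}\right) \left(-6800\right) = -13600 - 6800 i \sqrt{3}$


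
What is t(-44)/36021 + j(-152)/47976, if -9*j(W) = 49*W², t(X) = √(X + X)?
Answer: -141512/53973 + 2*I*√22/36021 ≈ -2.6219 + 0.00026043*I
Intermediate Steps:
t(X) = √2*√X (t(X) = √(2*X) = √2*√X)
j(W) = -49*W²/9
t(-44)/36021 + j(-152)/47976 = (√2*√(-44))/36021 - 49/9*(-152)²/47976 = (√2*(2*I*√11))*(1/36021) - 49/9*23104*(1/47976) = (2*I*√22)*(1/36021) - 1132096/9*1/47976 = 2*I*√22/36021 - 141512/53973 = -141512/53973 + 2*I*√22/36021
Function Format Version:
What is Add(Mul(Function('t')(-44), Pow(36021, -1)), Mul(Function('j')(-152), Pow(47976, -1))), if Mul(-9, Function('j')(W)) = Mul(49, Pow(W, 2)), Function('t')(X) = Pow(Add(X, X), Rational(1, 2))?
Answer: Add(Rational(-141512, 53973), Mul(Rational(2, 36021), I, Pow(22, Rational(1, 2)))) ≈ Add(-2.6219, Mul(0.00026043, I))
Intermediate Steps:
Function('t')(X) = Mul(Pow(2, Rational(1, 2)), Pow(X, Rational(1, 2))) (Function('t')(X) = Pow(Mul(2, X), Rational(1, 2)) = Mul(Pow(2, Rational(1, 2)), Pow(X, Rational(1, 2))))
Function('j')(W) = Mul(Rational(-49, 9), Pow(W, 2)) (Function('j')(W) = Mul(Rational(-1, 9), Mul(49, Pow(W, 2))) = Mul(Rational(-49, 9), Pow(W, 2)))
Add(Mul(Function('t')(-44), Pow(36021, -1)), Mul(Function('j')(-152), Pow(47976, -1))) = Add(Mul(Mul(Pow(2, Rational(1, 2)), Pow(-44, Rational(1, 2))), Pow(36021, -1)), Mul(Mul(Rational(-49, 9), Pow(-152, 2)), Pow(47976, -1))) = Add(Mul(Mul(Pow(2, Rational(1, 2)), Mul(2, I, Pow(11, Rational(1, 2)))), Rational(1, 36021)), Mul(Mul(Rational(-49, 9), 23104), Rational(1, 47976))) = Add(Mul(Mul(2, I, Pow(22, Rational(1, 2))), Rational(1, 36021)), Mul(Rational(-1132096, 9), Rational(1, 47976))) = Add(Mul(Rational(2, 36021), I, Pow(22, Rational(1, 2))), Rational(-141512, 53973)) = Add(Rational(-141512, 53973), Mul(Rational(2, 36021), I, Pow(22, Rational(1, 2))))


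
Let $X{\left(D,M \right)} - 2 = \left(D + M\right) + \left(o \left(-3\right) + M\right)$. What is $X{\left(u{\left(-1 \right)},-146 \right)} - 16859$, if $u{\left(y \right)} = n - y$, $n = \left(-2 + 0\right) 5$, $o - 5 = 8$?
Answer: $-17197$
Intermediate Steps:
$o = 13$ ($o = 5 + 8 = 13$)
$n = -10$ ($n = \left(-2\right) 5 = -10$)
$u{\left(y \right)} = -10 - y$
$X{\left(D,M \right)} = -37 + D + 2 M$ ($X{\left(D,M \right)} = 2 + \left(\left(D + M\right) + \left(13 \left(-3\right) + M\right)\right) = 2 + \left(\left(D + M\right) + \left(-39 + M\right)\right) = 2 + \left(-39 + D + 2 M\right) = -37 + D + 2 M$)
$X{\left(u{\left(-1 \right)},-146 \right)} - 16859 = \left(-37 - 9 + 2 \left(-146\right)\right) - 16859 = \left(-37 + \left(-10 + 1\right) - 292\right) - 16859 = \left(-37 - 9 - 292\right) - 16859 = -338 - 16859 = -17197$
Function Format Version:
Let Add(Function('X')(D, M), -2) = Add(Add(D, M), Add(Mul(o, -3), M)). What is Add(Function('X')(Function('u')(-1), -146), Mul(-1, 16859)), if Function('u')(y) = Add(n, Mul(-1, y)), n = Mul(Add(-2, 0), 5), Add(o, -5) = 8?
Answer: -17197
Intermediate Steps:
o = 13 (o = Add(5, 8) = 13)
n = -10 (n = Mul(-2, 5) = -10)
Function('u')(y) = Add(-10, Mul(-1, y))
Function('X')(D, M) = Add(-37, D, Mul(2, M)) (Function('X')(D, M) = Add(2, Add(Add(D, M), Add(Mul(13, -3), M))) = Add(2, Add(Add(D, M), Add(-39, M))) = Add(2, Add(-39, D, Mul(2, M))) = Add(-37, D, Mul(2, M)))
Add(Function('X')(Function('u')(-1), -146), Mul(-1, 16859)) = Add(Add(-37, Add(-10, Mul(-1, -1)), Mul(2, -146)), Mul(-1, 16859)) = Add(Add(-37, Add(-10, 1), -292), -16859) = Add(Add(-37, -9, -292), -16859) = Add(-338, -16859) = -17197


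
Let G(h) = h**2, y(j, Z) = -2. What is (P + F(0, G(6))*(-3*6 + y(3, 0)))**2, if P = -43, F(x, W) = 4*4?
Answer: 131769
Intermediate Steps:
F(x, W) = 16
(P + F(0, G(6))*(-3*6 + y(3, 0)))**2 = (-43 + 16*(-3*6 - 2))**2 = (-43 + 16*(-18 - 2))**2 = (-43 + 16*(-20))**2 = (-43 - 320)**2 = (-363)**2 = 131769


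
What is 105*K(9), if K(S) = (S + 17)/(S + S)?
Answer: 455/3 ≈ 151.67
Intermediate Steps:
K(S) = (17 + S)/(2*S) (K(S) = (17 + S)/((2*S)) = (17 + S)*(1/(2*S)) = (17 + S)/(2*S))
105*K(9) = 105*((1/2)*(17 + 9)/9) = 105*((1/2)*(1/9)*26) = 105*(13/9) = 455/3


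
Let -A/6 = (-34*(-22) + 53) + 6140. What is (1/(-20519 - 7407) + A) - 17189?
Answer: -1643026211/27926 ≈ -58835.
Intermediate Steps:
A = -41646 (A = -6*((-34*(-22) + 53) + 6140) = -6*((748 + 53) + 6140) = -6*(801 + 6140) = -6*6941 = -41646)
(1/(-20519 - 7407) + A) - 17189 = (1/(-20519 - 7407) - 41646) - 17189 = (1/(-27926) - 41646) - 17189 = (-1/27926 - 41646) - 17189 = -1163006197/27926 - 17189 = -1643026211/27926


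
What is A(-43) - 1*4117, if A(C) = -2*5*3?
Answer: -4147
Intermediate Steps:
A(C) = -30 (A(C) = -10*3 = -30)
A(-43) - 1*4117 = -30 - 1*4117 = -30 - 4117 = -4147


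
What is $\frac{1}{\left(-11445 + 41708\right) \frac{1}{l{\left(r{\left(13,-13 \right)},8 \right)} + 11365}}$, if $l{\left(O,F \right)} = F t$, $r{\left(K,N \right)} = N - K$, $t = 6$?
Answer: $\frac{11413}{30263} \approx 0.37713$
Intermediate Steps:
$l{\left(O,F \right)} = 6 F$ ($l{\left(O,F \right)} = F 6 = 6 F$)
$\frac{1}{\left(-11445 + 41708\right) \frac{1}{l{\left(r{\left(13,-13 \right)},8 \right)} + 11365}} = \frac{1}{\left(-11445 + 41708\right) \frac{1}{6 \cdot 8 + 11365}} = \frac{1}{30263 \frac{1}{48 + 11365}} = \frac{1}{30263 \cdot \frac{1}{11413}} = \frac{1}{\frac{30263}{11413}} = \frac{11413}{30263}$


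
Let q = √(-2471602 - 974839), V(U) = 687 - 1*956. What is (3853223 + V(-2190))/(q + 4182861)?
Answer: 1151169358671/1249737827983 - 275211*I*√3446441/1249737827983 ≈ 0.92113 - 0.00040882*I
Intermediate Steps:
V(U) = -269 (V(U) = 687 - 956 = -269)
q = I*√3446441 (q = √(-3446441) = I*√3446441 ≈ 1856.5*I)
(3853223 + V(-2190))/(q + 4182861) = (3853223 - 269)/(I*√3446441 + 4182861) = 3852954/(4182861 + I*√3446441)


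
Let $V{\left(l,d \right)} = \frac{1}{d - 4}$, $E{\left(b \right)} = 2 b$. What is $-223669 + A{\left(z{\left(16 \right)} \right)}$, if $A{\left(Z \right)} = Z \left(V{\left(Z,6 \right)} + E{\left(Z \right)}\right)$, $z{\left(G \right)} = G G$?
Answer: $-92469$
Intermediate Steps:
$z{\left(G \right)} = G^{2}$
$V{\left(l,d \right)} = \frac{1}{-4 + d}$
$A{\left(Z \right)} = Z \left(\frac{1}{2} + 2 Z\right)$ ($A{\left(Z \right)} = Z \left(\frac{1}{-4 + 6} + 2 Z\right) = Z \left(\frac{1}{2} + 2 Z\right)$)
$-223669 + A{\left(z{\left(16 \right)} \right)} = -223669 + \frac{16^{2} \left(1 + 4 \cdot 16^{2}\right)}{2} = -223669 + \frac{1}{2} \cdot 256 \left(1 + 4 \cdot 256\right) = -223669 + \frac{1}{2} \cdot 256 \left(1 + 1024\right) = -223669 + \frac{1}{2} \cdot 256 \cdot 1025 = -223669 + 131200 = -92469$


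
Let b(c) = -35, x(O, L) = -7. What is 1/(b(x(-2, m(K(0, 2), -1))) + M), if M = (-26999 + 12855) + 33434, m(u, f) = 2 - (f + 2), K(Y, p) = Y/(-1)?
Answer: 1/19255 ≈ 5.1935e-5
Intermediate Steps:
K(Y, p) = -Y (K(Y, p) = Y*(-1) = -Y)
m(u, f) = -f (m(u, f) = 2 - (2 + f) = 2 + (-2 - f) = -f)
M = 19290 (M = -14144 + 33434 = 19290)
1/(b(x(-2, m(K(0, 2), -1))) + M) = 1/(-35 + 19290) = 1/19255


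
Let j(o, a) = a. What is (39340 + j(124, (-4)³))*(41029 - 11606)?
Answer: 1155617748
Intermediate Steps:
(39340 + j(124, (-4)³))*(41029 - 11606) = (39340 + (-4)³)*(41029 - 11606) = (39340 - 64)*29423 = 39276*29423 = 1155617748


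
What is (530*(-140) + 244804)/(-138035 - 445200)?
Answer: -170604/583235 ≈ -0.29251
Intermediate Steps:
(530*(-140) + 244804)/(-138035 - 445200) = (-74200 + 244804)/(-583235) = 170604*(-1/583235) = -170604/583235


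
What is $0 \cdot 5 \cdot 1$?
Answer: $0$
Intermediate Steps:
$0 \cdot 5 \cdot 1 = 0 \cdot 1 = 0$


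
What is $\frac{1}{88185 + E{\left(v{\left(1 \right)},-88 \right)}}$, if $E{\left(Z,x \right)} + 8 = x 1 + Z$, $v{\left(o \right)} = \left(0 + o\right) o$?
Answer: $\frac{1}{88090} \approx 1.1352 \cdot 10^{-5}$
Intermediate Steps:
$v{\left(o \right)} = o^{2}$ ($v{\left(o \right)} = o o = o^{2}$)
$E{\left(Z,x \right)} = -8 + Z + x$ ($E{\left(Z,x \right)} = -8 + \left(x 1 + Z\right) = -8 + \left(x + Z\right) = -8 + \left(Z + x\right) = -8 + Z + x$)
$\frac{1}{88185 + E{\left(v{\left(1 \right)},-88 \right)}} = \frac{1}{88185 - \left(96 - 1\right)} = \frac{1}{88185 - 95} = \frac{1}{88090}$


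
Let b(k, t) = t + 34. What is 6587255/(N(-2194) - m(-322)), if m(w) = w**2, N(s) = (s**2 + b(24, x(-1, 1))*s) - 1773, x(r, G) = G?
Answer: 6587255/4631389 ≈ 1.4223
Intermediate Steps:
b(k, t) = 34 + t
N(s) = -1773 + s**2 + 35*s (N(s) = (s**2 + (34 + 1)*s) - 1773 = (s**2 + 35*s) - 1773 = -1773 + s**2 + 35*s)
6587255/(N(-2194) - m(-322)) = 6587255/((-1773 + (-2194)**2 + 35*(-2194)) - 1*(-322)**2) = 6587255/((-1773 + 4813636 - 76790) - 1*103684) = 6587255/(4735073 - 103684) = 6587255/4631389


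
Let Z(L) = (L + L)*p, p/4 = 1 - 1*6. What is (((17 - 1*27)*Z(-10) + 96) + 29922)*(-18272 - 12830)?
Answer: -809211836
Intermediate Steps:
p = -20 (p = 4*(1 - 1*6) = 4*(1 - 6) = 4*(-5) = -20)
Z(L) = -40*L (Z(L) = (L + L)*(-20) = (2*L)*(-20) = -40*L)
(((17 - 1*27)*Z(-10) + 96) + 29922)*(-18272 - 12830) = (((17 - 1*27)*(-40*(-10)) + 96) + 29922)*(-18272 - 12830) = (((17 - 27)*400 + 96) + 29922)*(-31102) = ((-10*400 + 96) + 29922)*(-31102) = ((-4000 + 96) + 29922)*(-31102) = (-3904 + 29922)*(-31102) = 26018*(-31102) = -809211836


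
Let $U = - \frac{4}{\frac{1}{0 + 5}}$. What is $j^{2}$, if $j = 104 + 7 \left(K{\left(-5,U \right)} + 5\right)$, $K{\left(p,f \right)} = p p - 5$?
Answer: $77841$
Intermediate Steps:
$U = -20$ ($U = - \frac{4}{\frac{1}{5}} = - 4 \frac{1}{\frac{1}{5}} = \left(-4\right) 5 = -20$)
$K{\left(p,f \right)} = -5 + p^{2}$ ($K{\left(p,f \right)} = p^{2} - 5 = -5 + p^{2}$)
$j = 279$ ($j = 104 + 7 \left(\left(-5 + \left(-5\right)^{2}\right) + 5\right) = 104 + 7 \left(\left(-5 + 25\right) + 5\right) = 104 + 7 \left(20 + 5\right) = 104 + 7 \cdot 25 = 104 + 175 = 279$)
$j^{2} = 279^{2} = 77841$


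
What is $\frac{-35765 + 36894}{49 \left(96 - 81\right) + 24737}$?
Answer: $\frac{1129}{25472} \approx 0.044323$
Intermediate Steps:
$\frac{-35765 + 36894}{49 \left(96 - 81\right) + 24737} = \frac{1129}{49 \cdot 15 + 24737} = \frac{1129}{735 + 24737} = \frac{1129}{25472}$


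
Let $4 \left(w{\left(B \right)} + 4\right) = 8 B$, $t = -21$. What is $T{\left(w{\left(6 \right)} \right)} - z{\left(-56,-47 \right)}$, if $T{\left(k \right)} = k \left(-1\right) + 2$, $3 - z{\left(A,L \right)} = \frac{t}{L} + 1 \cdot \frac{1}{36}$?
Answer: $- \frac{14425}{1692} \approx -8.5254$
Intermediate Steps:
$w{\left(B \right)} = -4 + 2 B$ ($w{\left(B \right)} = -4 + \frac{8 B}{4} = -4 + 2 B$)
$z{\left(A,L \right)} = \frac{107}{36} + \frac{21}{L}$ ($z{\left(A,L \right)} = 3 - \left(- \frac{21}{L} + 1 \cdot \frac{1}{36}\right) = 3 - \left(- \frac{21}{L} + \frac{1}{36}\right) = 3 - \left(\frac{1}{36} - \frac{21}{L}\right) = \frac{107}{36} + \frac{21}{L}$)
$T{\left(k \right)} = 2 - k$ ($T{\left(k \right)} = - k + 2 = 2 - k$)
$T{\left(w{\left(6 \right)} \right)} - z{\left(-56,-47 \right)} = \left(2 - \left(-4 + 2 \cdot 6\right)\right) - \left(\frac{107}{36} + \frac{21}{-47}\right) = \left(2 - \left(-4 + 12\right)\right) - \left(\frac{107}{36} + 21 \left(- \frac{1}{47}\right)\right) = \left(2 - 8\right) - \left(\frac{107}{36} - \frac{21}{47}\right) = \left(2 - 8\right) - \frac{4273}{1692} = -6 - \frac{4273}{1692} = - \frac{14425}{1692}$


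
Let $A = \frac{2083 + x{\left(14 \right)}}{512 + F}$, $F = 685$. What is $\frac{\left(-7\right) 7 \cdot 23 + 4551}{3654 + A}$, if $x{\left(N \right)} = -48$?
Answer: $\frac{4098528}{4375873} \approx 0.93662$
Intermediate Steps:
$A = \frac{2035}{1197}$ ($A = \frac{2083 - 48}{512 + 685} = \frac{2035}{1197} \approx 1.7001$)
$\frac{\left(-7\right) 7 \cdot 23 + 4551}{3654 + A} = \frac{\left(-7\right) 7 \cdot 23 + 4551}{3654 + \frac{2035}{1197}} = \frac{\left(-49\right) 23 + 4551}{\frac{4375873}{1197}} = \left(-1127 + 4551\right) \frac{1197}{4375873} = 3424 \cdot \frac{1197}{4375873} = \frac{4098528}{4375873}$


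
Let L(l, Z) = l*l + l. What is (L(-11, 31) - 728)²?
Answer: 381924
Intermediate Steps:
L(l, Z) = l + l² (L(l, Z) = l² + l = l + l²)
(L(-11, 31) - 728)² = (-11*(1 - 11) - 728)² = (-11*(-10) - 728)² = (110 - 728)² = (-618)² = 381924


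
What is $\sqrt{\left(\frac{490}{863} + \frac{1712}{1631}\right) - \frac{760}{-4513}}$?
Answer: $\frac{\sqrt{72061888112531802142}}{6352286689} \approx 1.3364$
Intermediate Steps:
$\sqrt{\left(\frac{490}{863} + \frac{1712}{1631}\right) - \frac{760}{-4513}} = \sqrt{\left(490 \cdot \frac{1}{863} + 1712 \cdot \frac{1}{1631}\right) - - \frac{760}{4513}} = \sqrt{\left(\frac{490}{863} + \frac{1712}{1631}\right) + \frac{760}{4513}} = \sqrt{\frac{2276646}{1407553} + \frac{760}{4513}} = \sqrt{\frac{11344243678}{6352286689}} = \frac{\sqrt{72061888112531802142}}{6352286689}$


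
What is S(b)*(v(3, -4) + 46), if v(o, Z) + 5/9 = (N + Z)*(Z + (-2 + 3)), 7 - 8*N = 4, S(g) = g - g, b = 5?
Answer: 0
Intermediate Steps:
S(g) = 0
N = 3/8 (N = 7/8 - 1/8*4 = 7/8 - 1/2 = 3/8 ≈ 0.37500)
v(o, Z) = -5/9 + (1 + Z)*(3/8 + Z) (v(o, Z) = -5/9 + (3/8 + Z)*(Z + (-2 + 3)) = -5/9 + (3/8 + Z)*(Z + 1) = -5/9 + (3/8 + Z)*(1 + Z) = -5/9 + (1 + Z)*(3/8 + Z))
S(b)*(v(3, -4) + 46) = 0*((-13/72 + (-4)**2 + (11/8)*(-4)) + 46) = 0*((-13/72 + 16 - 11/2) + 46) = 0*(743/72 + 46) = 0*(4055/72) = 0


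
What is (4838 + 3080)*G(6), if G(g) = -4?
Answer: -31672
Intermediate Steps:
(4838 + 3080)*G(6) = (4838 + 3080)*(-4) = 7918*(-4) = -31672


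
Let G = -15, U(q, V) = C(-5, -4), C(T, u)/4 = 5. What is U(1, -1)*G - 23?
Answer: -323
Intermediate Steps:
C(T, u) = 20 (C(T, u) = 4*5 = 20)
U(q, V) = 20
U(1, -1)*G - 23 = 20*(-15) - 23 = -300 - 23 = -323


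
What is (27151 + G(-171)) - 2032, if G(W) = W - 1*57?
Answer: 24891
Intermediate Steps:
G(W) = -57 + W (G(W) = W - 57 = -57 + W)
(27151 + G(-171)) - 2032 = (27151 + (-57 - 171)) - 2032 = (27151 - 228) - 2032 = 26923 - 2032 = 24891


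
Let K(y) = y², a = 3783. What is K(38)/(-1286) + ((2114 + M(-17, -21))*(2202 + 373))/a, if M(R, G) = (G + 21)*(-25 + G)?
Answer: 3497471324/2432469 ≈ 1437.8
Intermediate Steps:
M(R, G) = (-25 + G)*(21 + G) (M(R, G) = (21 + G)*(-25 + G) = (-25 + G)*(21 + G))
K(38)/(-1286) + ((2114 + M(-17, -21))*(2202 + 373))/a = 38²/(-1286) + ((2114 + (-525 + (-21)² - 4*(-21)))*(2202 + 373))/3783 = 1444*(-1/1286) + ((2114 + (-525 + 441 + 84))*2575)*(1/3783) = -722/643 + ((2114 + 0)*2575)*(1/3783) = -722/643 + (2114*2575)*(1/3783) = -722/643 + 5443550*(1/3783) = -722/643 + 5443550/3783 = 3497471324/2432469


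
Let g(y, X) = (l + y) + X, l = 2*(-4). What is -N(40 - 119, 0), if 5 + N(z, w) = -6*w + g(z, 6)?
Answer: 86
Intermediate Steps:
l = -8
g(y, X) = -8 + X + y (g(y, X) = (-8 + y) + X = -8 + X + y)
N(z, w) = -7 + z - 6*w (N(z, w) = -5 + (-6*w + (-8 + 6 + z)) = -5 + (-6*w + (-2 + z)) = -5 + (-2 + z - 6*w) = -7 + z - 6*w)
-N(40 - 119, 0) = -(-7 + (40 - 119) - 6*0) = -(-7 - 79 + 0) = -1*(-86) = 86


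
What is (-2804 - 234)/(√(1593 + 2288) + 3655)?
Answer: -5551945/6677572 + 1519*√3881/6677572 ≈ -0.81726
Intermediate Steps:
(-2804 - 234)/(√(1593 + 2288) + 3655) = -3038/(√3881 + 3655) = -3038/(3655 + √3881)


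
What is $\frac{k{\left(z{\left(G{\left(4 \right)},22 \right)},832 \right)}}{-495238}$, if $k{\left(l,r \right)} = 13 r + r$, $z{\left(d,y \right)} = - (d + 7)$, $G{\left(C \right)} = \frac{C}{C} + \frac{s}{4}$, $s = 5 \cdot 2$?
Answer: $- \frac{5824}{247619} \approx -0.02352$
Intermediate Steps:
$s = 10$
$G{\left(C \right)} = \frac{7}{2}$ ($G{\left(C \right)} = \frac{C}{C} + \frac{10}{4} = 1 + 10 \cdot \frac{1}{4} = 1 + \frac{5}{2} = \frac{7}{2}$)
$z{\left(d,y \right)} = -7 - d$ ($z{\left(d,y \right)} = - (7 + d) = -7 - d$)
$k{\left(l,r \right)} = 14 r$
$\frac{k{\left(z{\left(G{\left(4 \right)},22 \right)},832 \right)}}{-495238} = \frac{14 \cdot 832}{-495238} = 11648 \left(- \frac{1}{495238}\right) = - \frac{5824}{247619}$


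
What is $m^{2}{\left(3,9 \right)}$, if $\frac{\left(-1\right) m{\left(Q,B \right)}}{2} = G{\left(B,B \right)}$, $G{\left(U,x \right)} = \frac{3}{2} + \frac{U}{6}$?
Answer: $36$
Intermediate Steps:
$G{\left(U,x \right)} = \frac{3}{2} + \frac{U}{6}$ ($G{\left(U,x \right)} = 3 \cdot \frac{1}{2} + U \frac{1}{6} = \frac{3}{2} + \frac{U}{6}$)
$m{\left(Q,B \right)} = -3 - \frac{B}{3}$ ($m{\left(Q,B \right)} = - 2 \left(\frac{3}{2} + \frac{B}{6}\right) = -3 - \frac{B}{3}$)
$m^{2}{\left(3,9 \right)} = \left(-3 - 3\right)^{2} = \left(-6\right)^{2} = 36$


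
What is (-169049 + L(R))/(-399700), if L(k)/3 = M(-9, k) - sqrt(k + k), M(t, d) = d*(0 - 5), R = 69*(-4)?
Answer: 164909/399700 + 3*I*sqrt(138)/199850 ≈ 0.41258 + 0.00017634*I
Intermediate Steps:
R = -276
M(t, d) = -5*d (M(t, d) = d*(-5) = -5*d)
L(k) = -15*k - 3*sqrt(2)*sqrt(k) (L(k) = 3*(-5*k - sqrt(k + k)) = 3*(-5*k - sqrt(2*k)) = 3*(-5*k - sqrt(2)*sqrt(k)) = -15*k - 3*sqrt(2)*sqrt(k))
(-169049 + L(R))/(-399700) = (-169049 + (-15*(-276) - 3*sqrt(2)*sqrt(-276)))/(-399700) = (-169049 + (4140 - 3*sqrt(2)*2*I*sqrt(69)))*(-1/399700) = (-169049 + (4140 - 6*I*sqrt(138)))*(-1/399700) = (-164909 - 6*I*sqrt(138))*(-1/399700) = 164909/399700 + 3*I*sqrt(138)/199850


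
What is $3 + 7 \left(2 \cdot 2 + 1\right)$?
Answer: $38$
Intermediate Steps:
$3 + 7 \left(2 \cdot 2 + 1\right) = 3 + 7 \left(4 + 1\right) = 3 + 7 \cdot 5 = 3 + 35 = 38$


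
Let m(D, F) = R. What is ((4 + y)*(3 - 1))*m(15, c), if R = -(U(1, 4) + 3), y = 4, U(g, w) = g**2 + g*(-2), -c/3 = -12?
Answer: -32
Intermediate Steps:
c = 36 (c = -3*(-12) = 36)
U(g, w) = g**2 - 2*g
R = -2 (R = -(1*(-2 + 1) + 3) = -(1*(-1) + 3) = -(-1 + 3) = -1*2 = -2)
m(D, F) = -2
((4 + y)*(3 - 1))*m(15, c) = ((4 + 4)*(3 - 1))*(-2) = (8*2)*(-2) = 16*(-2) = -32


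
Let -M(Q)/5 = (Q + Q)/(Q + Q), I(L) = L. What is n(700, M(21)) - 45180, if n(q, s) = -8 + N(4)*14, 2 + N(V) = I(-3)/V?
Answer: -90453/2 ≈ -45227.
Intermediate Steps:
M(Q) = -5 (M(Q) = -5*(Q + Q)/(Q + Q) = -5*2*Q/(2*Q) = -5*2*Q*1/(2*Q) = -5*1 = -5)
N(V) = -2 - 3/V
n(q, s) = -93/2 (n(q, s) = -8 + (-2 - 3/4)*14 = -8 - 11/4*14 = -8 - 77/2 = -93/2)
n(700, M(21)) - 45180 = -93/2 - 45180 = -90453/2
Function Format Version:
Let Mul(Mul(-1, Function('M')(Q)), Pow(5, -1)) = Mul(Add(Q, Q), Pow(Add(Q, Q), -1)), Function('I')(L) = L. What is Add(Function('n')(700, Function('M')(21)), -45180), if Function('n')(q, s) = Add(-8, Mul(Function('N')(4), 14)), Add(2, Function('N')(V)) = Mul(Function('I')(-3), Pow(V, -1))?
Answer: Rational(-90453, 2) ≈ -45227.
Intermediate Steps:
Function('M')(Q) = -5 (Function('M')(Q) = Mul(-5, Mul(Add(Q, Q), Pow(Add(Q, Q), -1))) = Mul(-5, Mul(Mul(2, Q), Pow(Mul(2, Q), -1))) = Mul(-5, Mul(Mul(2, Q), Mul(Rational(1, 2), Pow(Q, -1)))) = Mul(-5, 1) = -5)
Function('N')(V) = Add(-2, Mul(-3, Pow(V, -1)))
Function('n')(q, s) = Rational(-93, 2) (Function('n')(q, s) = Add(-8, Mul(Add(-2, Mul(-3, Pow(4, -1))), 14)) = Add(-8, Mul(Add(-2, Mul(-3, Rational(1, 4))), 14)) = Add(-8, Mul(Add(-2, Rational(-3, 4)), 14)) = Add(-8, Mul(Rational(-11, 4), 14)) = Add(-8, Rational(-77, 2)) = Rational(-93, 2))
Add(Function('n')(700, Function('M')(21)), -45180) = Add(Rational(-93, 2), -45180) = Rational(-90453, 2)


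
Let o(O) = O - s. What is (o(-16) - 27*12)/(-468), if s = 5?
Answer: 115/156 ≈ 0.73718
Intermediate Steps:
o(O) = -5 + O (o(O) = O - 1*5 = O - 5 = -5 + O)
(o(-16) - 27*12)/(-468) = ((-5 - 16) - 27*12)/(-468) = -(-21 - 324)/468 = -1/468*(-345) = 115/156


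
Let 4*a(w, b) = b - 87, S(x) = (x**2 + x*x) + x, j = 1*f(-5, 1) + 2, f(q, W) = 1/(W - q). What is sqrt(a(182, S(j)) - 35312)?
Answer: I*sqrt(1271911)/6 ≈ 187.97*I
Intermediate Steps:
j = 13/6 (j = 1/(1 - 1*(-5)) + 2 = 1/(1 + 5) + 2 = 1/6 + 2 = 13/6 ≈ 2.1667)
S(x) = x + 2*x**2 (S(x) = (x**2 + x**2) + x = 2*x**2 + x = x + 2*x**2)
a(w, b) = -87/4 + b/4 (a(w, b) = (b - 87)/4 = (-87 + b)/4 = -87/4 + b/4)
sqrt(a(182, S(j)) - 35312) = sqrt((-87/4 + (13*(1 + 2*(13/6))/6)/4) - 35312) = sqrt((-87/4 + (13*(1 + 13/3)/6)/4) - 35312) = sqrt((-87/4 + ((13/6)*(16/3))/4) - 35312) = sqrt((-87/4 + (1/4)*(104/9)) - 35312) = sqrt((-87/4 + 26/9) - 35312) = sqrt(-679/36 - 35312) = sqrt(-1271911/36) = I*sqrt(1271911)/6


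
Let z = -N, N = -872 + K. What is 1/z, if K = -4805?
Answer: 1/5677 ≈ 0.00017615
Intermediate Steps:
N = -5677 (N = -872 - 4805 = -5677)
z = 5677 (z = -1*(-5677) = 5677)
1/z = 1/5677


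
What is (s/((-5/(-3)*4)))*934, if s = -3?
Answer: -4203/10 ≈ -420.30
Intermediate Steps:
(s/((-5/(-3)*4)))*934 = -3/(-5/(-3)*4)*934 = -3/(-5*(-⅓)*4)*934 = -3/((5/3)*4)*934 = -3/20/3*934 = -3*3/20*934 = -9/20*934 = -4203/10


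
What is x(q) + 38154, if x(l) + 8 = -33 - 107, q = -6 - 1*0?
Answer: 38006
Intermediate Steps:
q = -6 (q = -6 + 0 = -6)
x(l) = -148 (x(l) = -8 + (-33 - 107) = -8 - 140 = -148)
x(q) + 38154 = -148 + 38154 = 38006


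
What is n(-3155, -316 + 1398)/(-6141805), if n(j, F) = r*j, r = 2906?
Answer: 1833686/1228361 ≈ 1.4928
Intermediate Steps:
n(j, F) = 2906*j
n(-3155, -316 + 1398)/(-6141805) = (2906*(-3155))/(-6141805) = -9168430*(-1/6141805) = 1833686/1228361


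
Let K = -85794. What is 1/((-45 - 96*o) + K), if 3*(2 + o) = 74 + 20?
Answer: -1/88655 ≈ -1.1280e-5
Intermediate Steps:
o = 88/3 (o = -2 + (74 + 20)/3 = -2 + (⅓)*94 = -2 + 94/3 = 88/3 ≈ 29.333)
1/((-45 - 96*o) + K) = 1/((-45 - 96*88/3) - 85794) = 1/((-45 - 2816) - 85794) = 1/(-2861 - 85794) = 1/(-88655) = -1/88655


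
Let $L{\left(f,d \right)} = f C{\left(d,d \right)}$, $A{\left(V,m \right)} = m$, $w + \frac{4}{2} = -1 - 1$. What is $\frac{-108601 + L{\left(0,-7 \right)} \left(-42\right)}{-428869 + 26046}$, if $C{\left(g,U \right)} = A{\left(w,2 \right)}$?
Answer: $\frac{108601}{402823} \approx 0.2696$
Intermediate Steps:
$w = -4$ ($w = -2 - 2 = -4$)
$C{\left(g,U \right)} = 2$
$L{\left(f,d \right)} = 2 f$ ($L{\left(f,d \right)} = f 2 = 2 f$)
$\frac{-108601 + L{\left(0,-7 \right)} \left(-42\right)}{-428869 + 26046} = \frac{-108601 + 2 \cdot 0 \left(-42\right)}{-428869 + 26046} = \frac{-108601 + 0 \left(-42\right)}{-402823} = \left(-108601 + 0\right) \left(- \frac{1}{402823}\right) = \left(-108601\right) \left(- \frac{1}{402823}\right) = \frac{108601}{402823}$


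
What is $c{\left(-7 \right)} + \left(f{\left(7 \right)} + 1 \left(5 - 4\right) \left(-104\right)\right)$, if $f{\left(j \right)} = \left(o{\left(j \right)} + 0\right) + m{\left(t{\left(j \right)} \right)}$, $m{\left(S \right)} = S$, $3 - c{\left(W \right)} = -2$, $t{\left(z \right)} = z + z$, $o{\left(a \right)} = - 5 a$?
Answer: $-120$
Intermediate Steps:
$t{\left(z \right)} = 2 z$
$c{\left(W \right)} = 5$ ($c{\left(W \right)} = 3 - -2 = 3 + 2 = 5$)
$f{\left(j \right)} = - 3 j$ ($f{\left(j \right)} = \left(- 5 j + 0\right) + 2 j = - 5 j + 2 j = - 3 j$)
$c{\left(-7 \right)} + \left(f{\left(7 \right)} + 1 \left(5 - 4\right) \left(-104\right)\right) = 5 + \left(\left(-3\right) 7 + 1 \left(5 - 4\right) \left(-104\right)\right) = 5 + \left(-21 + 1 \cdot 1 \left(-104\right)\right) = 5 + \left(-21 + 1 \left(-104\right)\right) = 5 - 125 = -120$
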